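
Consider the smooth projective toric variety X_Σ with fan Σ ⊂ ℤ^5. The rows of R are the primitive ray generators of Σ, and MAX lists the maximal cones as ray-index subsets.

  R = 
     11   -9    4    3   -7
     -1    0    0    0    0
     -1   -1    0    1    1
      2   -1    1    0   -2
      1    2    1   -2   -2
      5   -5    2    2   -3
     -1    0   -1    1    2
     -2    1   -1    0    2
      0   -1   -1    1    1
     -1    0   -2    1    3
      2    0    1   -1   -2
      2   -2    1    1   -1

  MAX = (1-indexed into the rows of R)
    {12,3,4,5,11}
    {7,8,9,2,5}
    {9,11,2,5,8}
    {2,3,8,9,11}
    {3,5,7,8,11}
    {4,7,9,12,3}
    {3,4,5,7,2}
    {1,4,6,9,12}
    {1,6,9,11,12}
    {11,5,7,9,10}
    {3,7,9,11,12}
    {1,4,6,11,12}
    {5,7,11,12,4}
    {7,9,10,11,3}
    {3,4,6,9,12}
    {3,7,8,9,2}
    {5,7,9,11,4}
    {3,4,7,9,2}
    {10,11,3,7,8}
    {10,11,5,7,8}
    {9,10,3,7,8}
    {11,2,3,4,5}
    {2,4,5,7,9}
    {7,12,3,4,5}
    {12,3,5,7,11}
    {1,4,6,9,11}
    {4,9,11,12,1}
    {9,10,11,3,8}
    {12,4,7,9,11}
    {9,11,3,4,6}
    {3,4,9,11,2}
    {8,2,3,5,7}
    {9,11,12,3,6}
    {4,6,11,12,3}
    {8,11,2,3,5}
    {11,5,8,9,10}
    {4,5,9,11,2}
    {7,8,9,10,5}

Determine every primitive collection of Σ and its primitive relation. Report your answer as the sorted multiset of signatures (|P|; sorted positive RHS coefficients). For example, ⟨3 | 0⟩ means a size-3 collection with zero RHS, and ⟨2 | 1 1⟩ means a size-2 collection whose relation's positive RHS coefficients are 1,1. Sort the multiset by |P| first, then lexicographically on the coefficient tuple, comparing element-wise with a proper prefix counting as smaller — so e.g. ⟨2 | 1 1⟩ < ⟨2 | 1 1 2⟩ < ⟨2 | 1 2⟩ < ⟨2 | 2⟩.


Σ has 25 primitive collections:

  {4,8}:  v_{4} + v_{8} = 0 — sig = ⟨2 | 0⟩
  {2,10}:  v_{2} + v_{10} = v_{8} + v_{9} — sig = ⟨2 | 1 1⟩
  {2,12}:  v_{2} + v_{12} = v_{3} + v_{4} — sig = ⟨2 | 1 1⟩
  {4,10}:  v_{4} + v_{10} = v_{7} + v_{9} + v_{11} — sig = ⟨2 | 1 1 1⟩
  {5,6}:  v_{5} + v_{6} = v_{4} + v_{11} + v_{12} — sig = ⟨2 | 1 1 1⟩
  {8,12}:  v_{8} + v_{12} = v_{3} + v_{7} + v_{11} — sig = ⟨2 | 1 1 1⟩
  {1,8}:  v_{1} + v_{8} = v_{6} + v_{9} + v_{11} + v_{12} — sig = ⟨2 | 1 1 1 1⟩
  {6,8}:  v_{6} + v_{8} = v_{3} + v_{9} + v_{11} + v_{12} — sig = ⟨2 | 1 1 1 1⟩
  {1,2}:  v_{1} + v_{2} = v_{3} + 2·v_{4} + v_{6} + v_{9} + v_{11} — sig = ⟨2 | 1 1 1 1 2⟩
  {6,10}:  v_{6} + v_{10} = v_{3} + v_{7} + 2·v_{9} + 2·v_{11} + v_{12} — sig = ⟨2 | 1 1 1 2 2⟩
  {2,6}:  v_{2} + v_{6} = 2·v_{3} + 2·v_{4} + v_{9} + v_{11} — sig = ⟨2 | 1 1 2 2⟩
  {10,12}:  v_{10} + v_{12} = v_{3} + 2·v_{7} + v_{9} + 2·v_{11} — sig = ⟨2 | 1 1 2 2⟩
  {1,7}:  v_{1} + v_{7} = v_{4} + 2·v_{9} + v_{11} + 3·v_{12} — sig = ⟨2 | 1 1 2 3⟩
  {6,7}:  v_{6} + v_{7} = v_{9} + 2·v_{12} — sig = ⟨2 | 1 2⟩
  {1,5}:  v_{1} + v_{5} = 2·v_{4} + v_{9} + 2·v_{11} + 2·v_{12} — sig = ⟨2 | 1 2 2 2⟩
  {1,3}:  v_{1} + v_{3} = 2·v_{6} — sig = ⟨2 | 2⟩
  {1,10}:  v_{1} + v_{10} = 3·v_{9} + 2·v_{11} + 3·v_{12} — sig = ⟨2 | 2 3 3⟩
  {2,7,11}:  v_{2} + v_{7} + v_{11} = 0 — sig = ⟨3 | 0⟩
  {3,5,9}:  v_{3} + v_{5} + v_{9} = 0 — sig = ⟨3 | 0⟩
  {3,5,10}:  v_{3} + v_{5} + v_{10} = v_{7} + v_{8} + v_{11} — sig = ⟨3 | 1 1 1⟩
  {5,9,12}:  v_{5} + v_{9} + v_{12} = v_{4} + v_{7} + v_{11} — sig = ⟨3 | 1 1 1⟩
  {3,4,7,11}:  v_{3} + v_{4} + v_{7} + v_{11} = v_{12} — sig = ⟨4 | 1⟩
  {7,8,9,11}:  v_{7} + v_{8} + v_{9} + v_{11} = v_{10} — sig = ⟨4 | 1⟩
  {3,4,9,11,12}:  v_{3} + v_{4} + v_{9} + v_{11} + v_{12} = v_{6} — sig = ⟨5 | 1⟩
  {4,6,9,11,12}:  v_{4} + v_{6} + v_{9} + v_{11} + v_{12} = v_{1} — sig = ⟨5 | 1⟩

Hence PRS(X_Σ) =
    ⟨2 | 0⟩
    ⟨2 | 1 1⟩
    ⟨2 | 1 1⟩
    ⟨2 | 1 1 1⟩
    ⟨2 | 1 1 1⟩
    ⟨2 | 1 1 1⟩
    ⟨2 | 1 1 1 1⟩
    ⟨2 | 1 1 1 1⟩
    ⟨2 | 1 1 1 1 2⟩
    ⟨2 | 1 1 1 2 2⟩
    ⟨2 | 1 1 2 2⟩
    ⟨2 | 1 1 2 2⟩
    ⟨2 | 1 1 2 3⟩
    ⟨2 | 1 2⟩
    ⟨2 | 1 2 2 2⟩
    ⟨2 | 2⟩
    ⟨2 | 2 3 3⟩
    ⟨3 | 0⟩
    ⟨3 | 0⟩
    ⟨3 | 1 1 1⟩
    ⟨3 | 1 1 1⟩
    ⟨4 | 1⟩
    ⟨4 | 1⟩
    ⟨5 | 1⟩
    ⟨5 | 1⟩


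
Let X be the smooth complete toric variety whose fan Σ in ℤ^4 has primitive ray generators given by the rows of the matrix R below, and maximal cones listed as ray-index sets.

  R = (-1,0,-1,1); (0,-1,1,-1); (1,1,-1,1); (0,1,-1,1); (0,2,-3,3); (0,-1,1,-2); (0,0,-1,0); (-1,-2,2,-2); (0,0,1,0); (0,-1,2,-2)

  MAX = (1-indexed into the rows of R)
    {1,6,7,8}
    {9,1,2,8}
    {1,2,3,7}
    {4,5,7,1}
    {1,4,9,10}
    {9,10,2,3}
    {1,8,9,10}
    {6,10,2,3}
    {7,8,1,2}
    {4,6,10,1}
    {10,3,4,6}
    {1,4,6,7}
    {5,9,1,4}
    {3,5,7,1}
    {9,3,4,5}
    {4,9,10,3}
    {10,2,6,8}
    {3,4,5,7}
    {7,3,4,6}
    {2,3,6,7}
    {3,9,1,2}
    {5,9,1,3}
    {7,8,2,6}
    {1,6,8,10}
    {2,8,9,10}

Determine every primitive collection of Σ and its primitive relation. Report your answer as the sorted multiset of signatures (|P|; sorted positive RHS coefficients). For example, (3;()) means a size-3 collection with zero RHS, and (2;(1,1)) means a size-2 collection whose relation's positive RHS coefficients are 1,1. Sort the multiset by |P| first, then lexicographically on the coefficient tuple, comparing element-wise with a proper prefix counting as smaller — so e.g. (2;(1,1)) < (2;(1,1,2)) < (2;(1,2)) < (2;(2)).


Δ(Σ) — 10 vertices, 15 min non-faces:

  • {2,4}:  v_{2} + v_{4} = 0  so sig = (2;())
  • {7,9}:  v_{7} + v_{9} = 0  so sig = (2;())
  • {3,8}:  v_{3} + v_{8} = v_{2}  so sig = (2;(1))
  • {5,8}:  v_{5} + v_{8} = v_{1}  so sig = (2;(1))
  • {5,10}:  v_{5} + v_{10} = v_{4}  so sig = (2;(1))
  • {6,9}:  v_{6} + v_{9} = v_{10}  so sig = (2;(1))
  • {7,10}:  v_{7} + v_{10} = v_{6}  so sig = (2;(1))
  • {2,5}:  v_{2} + v_{5} = v_{1} + v_{3}  so sig = (2;(1,1))
  • {4,8}:  v_{4} + v_{8} = v_{1} + v_{10}  so sig = (2;(1,1))
  • {5,6}:  v_{5} + v_{6} = v_{4} + v_{7}  so sig = (2;(1,1))
  • {1,3,10}:  v_{1} + v_{3} + v_{10} = 0  so sig = (3;())
  • {1,2,10}:  v_{1} + v_{2} + v_{10} = v_{8}  so sig = (3;(1))
  • {1,3,4}:  v_{1} + v_{3} + v_{4} = v_{5}  so sig = (3;(1))
  • {1,3,6}:  v_{1} + v_{3} + v_{6} = v_{7}  so sig = (3;(1))
  • {1,2,6}:  v_{1} + v_{2} + v_{6} = v_{7} + v_{8}  so sig = (3;(1,1))

Signatures (|P|; sorted positive RHS coefficients), sorted:
[(2;()), (2;()), (2;(1)), (2;(1)), (2;(1)), (2;(1)), (2;(1)), (2;(1,1)), (2;(1,1)), (2;(1,1)), (3;()), (3;(1)), (3;(1)), (3;(1)), (3;(1,1))]


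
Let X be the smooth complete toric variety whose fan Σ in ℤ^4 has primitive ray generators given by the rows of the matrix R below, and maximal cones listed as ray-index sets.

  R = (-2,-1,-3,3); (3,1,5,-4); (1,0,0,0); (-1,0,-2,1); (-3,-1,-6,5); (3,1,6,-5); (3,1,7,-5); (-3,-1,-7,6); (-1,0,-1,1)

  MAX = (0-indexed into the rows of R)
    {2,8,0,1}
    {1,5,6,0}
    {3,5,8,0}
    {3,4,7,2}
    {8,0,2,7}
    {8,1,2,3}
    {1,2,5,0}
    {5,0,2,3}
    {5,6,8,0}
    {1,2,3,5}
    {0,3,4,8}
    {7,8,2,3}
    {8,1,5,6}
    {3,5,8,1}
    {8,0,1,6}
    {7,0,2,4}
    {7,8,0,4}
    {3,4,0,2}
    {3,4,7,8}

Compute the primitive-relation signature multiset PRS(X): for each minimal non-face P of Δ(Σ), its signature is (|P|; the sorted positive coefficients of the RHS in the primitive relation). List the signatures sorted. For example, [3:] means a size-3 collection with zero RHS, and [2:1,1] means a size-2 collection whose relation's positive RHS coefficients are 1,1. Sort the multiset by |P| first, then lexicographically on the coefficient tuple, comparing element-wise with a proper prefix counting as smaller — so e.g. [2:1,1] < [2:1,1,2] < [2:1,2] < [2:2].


Σ has 14 primitive collections:

  {4,5}:  v_{4} + v_{5} = 0  →  sig = [2:]
  {1,4}:  v_{1} + v_{4} = v_{2} + v_{8}  →  sig = [2:1,1]
  {3,6}:  v_{3} + v_{6} = v_{5} + v_{8}  →  sig = [2:1,1]
  {5,7}:  v_{5} + v_{7} = v_{2} + v_{8}  →  sig = [2:1,1]
  {4,6}:  v_{4} + v_{6} = v_{0} + v_{1} + v_{8}  →  sig = [2:1,1,1]
  {6,7}:  v_{6} + v_{7} = v_{0} + v_{1} + v_{2} + 2·v_{8}  →  sig = [2:1,1,1,2]
  {2,6}:  v_{2} + v_{6} = v_{0} + 2·v_{1}  →  sig = [2:1,2]
  {1,7}:  v_{1} + v_{7} = 2·v_{2} + 2·v_{8}  →  sig = [2:2,2]
  {0,1,3}:  v_{0} + v_{1} + v_{3} = 0  →  sig = [3:]
  {2,4,8}:  v_{2} + v_{4} + v_{8} = v_{7}  →  sig = [3:1]
  {2,5,8}:  v_{2} + v_{5} + v_{8} = v_{1}  →  sig = [3:1]
  {0,3,7}:  v_{0} + v_{3} + v_{7} = 2·v_{4}  →  sig = [3:2]
  {0,1,5,8}:  v_{0} + v_{1} + v_{5} + v_{8} = v_{6}  →  sig = [4:1]
  {0,2,3,8}:  v_{0} + v_{2} + v_{3} + v_{8} = v_{4}  →  sig = [4:1]

Sorted signature multiset PRS(X):
    |P|=2: 8 collections, coeffs (), (1,1), (1,1), (1,1), (1,1,1), (1,1,1,2), (1,2), (2,2)
    |P|=3: 4 collections, coeffs (), (1), (1), (2)
    |P|=4: 2 collections, coeffs (1), (1)


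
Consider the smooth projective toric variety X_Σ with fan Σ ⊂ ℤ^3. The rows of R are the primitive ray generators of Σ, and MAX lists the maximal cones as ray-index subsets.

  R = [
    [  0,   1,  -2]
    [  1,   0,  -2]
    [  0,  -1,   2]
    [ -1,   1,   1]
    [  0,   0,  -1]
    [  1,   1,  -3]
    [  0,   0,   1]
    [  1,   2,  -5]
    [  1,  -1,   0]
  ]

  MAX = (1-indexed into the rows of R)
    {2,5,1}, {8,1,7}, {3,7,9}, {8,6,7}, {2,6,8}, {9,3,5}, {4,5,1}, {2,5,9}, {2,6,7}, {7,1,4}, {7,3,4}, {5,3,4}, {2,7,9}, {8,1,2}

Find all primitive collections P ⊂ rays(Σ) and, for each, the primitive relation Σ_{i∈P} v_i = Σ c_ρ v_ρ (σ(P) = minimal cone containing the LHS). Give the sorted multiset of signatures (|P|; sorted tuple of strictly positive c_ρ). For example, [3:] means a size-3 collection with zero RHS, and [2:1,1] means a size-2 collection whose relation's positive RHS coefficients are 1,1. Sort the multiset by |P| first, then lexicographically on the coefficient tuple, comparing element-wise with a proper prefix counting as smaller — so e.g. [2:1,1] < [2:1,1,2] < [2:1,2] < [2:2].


Primitive collections (17):

  P={1,3}:  v_{1} + v_{3} = 0  so sig = [2:]
  P={5,7}:  v_{5} + v_{7} = 0  so sig = [2:]
  P={1,6}:  v_{1} + v_{6} = v_{8}  so sig = [2:1]
  P={1,9}:  v_{1} + v_{9} = v_{2}  so sig = [2:1]
  P={2,3}:  v_{2} + v_{3} = v_{9}  so sig = [2:1]
  P={3,8}:  v_{3} + v_{8} = v_{6}  so sig = [2:1]
  P={4,9}:  v_{4} + v_{9} = v_{7}  so sig = [2:1]
  P={2,4}:  v_{2} + v_{4} = v_{1} + v_{7}  so sig = [2:1,1]
  P={3,6}:  v_{3} + v_{6} = v_{2} + v_{7}  so sig = [2:1,1]
  P={5,6}:  v_{5} + v_{6} = v_{1} + v_{2}  so sig = [2:1,1]
  P={8,9}:  v_{8} + v_{9} = v_{2} + v_{6}  so sig = [2:1,1]
  P={5,8}:  v_{5} + v_{8} = 2·v_{1} + v_{2}  so sig = [2:1,2]
  P={6,9}:  v_{6} + v_{9} = 2·v_{2} + v_{7}  so sig = [2:1,2]
  P={4,6}:  v_{4} + v_{6} = 2·v_{1} + 2·v_{7}  so sig = [2:2,2]
  P={4,8}:  v_{4} + v_{8} = 3·v_{1} + 2·v_{7}  so sig = [2:2,3]
  P={1,2,7}:  v_{1} + v_{2} + v_{7} = v_{6}  so sig = [3:1]
  P={2,7,8}:  v_{2} + v_{7} + v_{8} = 2·v_{6}  so sig = [3:2]

Signatures (|P|; sorted positive RHS coefficients), sorted:
    [2:]
    [2:]
    [2:1]
    [2:1]
    [2:1]
    [2:1]
    [2:1]
    [2:1,1]
    [2:1,1]
    [2:1,1]
    [2:1,1]
    [2:1,2]
    [2:1,2]
    [2:2,2]
    [2:2,3]
    [3:1]
    [3:2]


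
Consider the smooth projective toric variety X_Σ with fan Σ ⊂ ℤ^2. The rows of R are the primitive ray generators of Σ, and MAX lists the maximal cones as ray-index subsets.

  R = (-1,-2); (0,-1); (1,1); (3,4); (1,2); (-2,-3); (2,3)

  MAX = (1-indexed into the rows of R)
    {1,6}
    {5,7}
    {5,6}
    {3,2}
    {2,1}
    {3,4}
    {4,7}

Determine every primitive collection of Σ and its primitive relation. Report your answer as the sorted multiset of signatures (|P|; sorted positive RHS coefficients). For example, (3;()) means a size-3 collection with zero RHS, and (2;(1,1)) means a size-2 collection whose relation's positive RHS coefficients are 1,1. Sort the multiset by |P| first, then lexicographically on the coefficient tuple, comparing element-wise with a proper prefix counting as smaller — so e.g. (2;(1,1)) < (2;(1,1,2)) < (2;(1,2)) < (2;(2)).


Minimal non-faces — 14 found among 7 rays, 7 max cones:

  {1,5}:  v_{1} + v_{5} = 0  →  sig = (2;())
  {6,7}:  v_{6} + v_{7} = 0  →  sig = (2;())
  {1,3}:  v_{1} + v_{3} = v_{2}  →  sig = (2;(1))
  {1,7}:  v_{1} + v_{7} = v_{3}  →  sig = (2;(1))
  {2,5}:  v_{2} + v_{5} = v_{3}  →  sig = (2;(1))
  {3,5}:  v_{3} + v_{5} = v_{7}  →  sig = (2;(1))
  {3,6}:  v_{3} + v_{6} = v_{1}  →  sig = (2;(1))
  {3,7}:  v_{3} + v_{7} = v_{4}  →  sig = (2;(1))
  {4,6}:  v_{4} + v_{6} = v_{3}  →  sig = (2;(1))
  {1,4}:  v_{1} + v_{4} = 2·v_{3}  →  sig = (2;(2))
  {2,6}:  v_{2} + v_{6} = 2·v_{1}  →  sig = (2;(2))
  {2,7}:  v_{2} + v_{7} = 2·v_{3}  →  sig = (2;(2))
  {4,5}:  v_{4} + v_{5} = 2·v_{7}  →  sig = (2;(2))
  {2,4}:  v_{2} + v_{4} = 3·v_{3}  →  sig = (2;(3))

Sorted signature multiset PRS(X):
    |P|=2: 14 collections, coeffs (), (), (1), (1), (1), (1), (1), (1), (1), (2), (2), (2), (2), (3)


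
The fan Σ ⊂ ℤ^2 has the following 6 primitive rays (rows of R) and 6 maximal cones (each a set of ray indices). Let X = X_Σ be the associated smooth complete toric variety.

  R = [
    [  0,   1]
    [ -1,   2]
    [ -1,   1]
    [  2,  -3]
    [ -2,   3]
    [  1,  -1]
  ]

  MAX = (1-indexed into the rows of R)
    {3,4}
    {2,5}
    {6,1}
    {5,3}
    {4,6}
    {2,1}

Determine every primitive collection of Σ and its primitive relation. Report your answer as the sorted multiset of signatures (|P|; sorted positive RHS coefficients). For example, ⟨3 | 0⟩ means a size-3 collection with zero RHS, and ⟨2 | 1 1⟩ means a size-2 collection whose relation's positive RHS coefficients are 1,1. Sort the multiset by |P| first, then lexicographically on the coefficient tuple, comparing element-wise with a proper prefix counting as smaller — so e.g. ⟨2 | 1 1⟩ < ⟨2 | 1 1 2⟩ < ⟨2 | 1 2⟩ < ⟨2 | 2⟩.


Σ has 9 primitive collections:

  P={3,6}:  v_{3} + v_{6} = 0  ⇒ sig = ⟨2 | 0⟩
  P={4,5}:  v_{4} + v_{5} = 0  ⇒ sig = ⟨2 | 0⟩
  P={1,3}:  v_{1} + v_{3} = v_{2}  ⇒ sig = ⟨2 | 1⟩
  P={2,3}:  v_{2} + v_{3} = v_{5}  ⇒ sig = ⟨2 | 1⟩
  P={2,4}:  v_{2} + v_{4} = v_{6}  ⇒ sig = ⟨2 | 1⟩
  P={2,6}:  v_{2} + v_{6} = v_{1}  ⇒ sig = ⟨2 | 1⟩
  P={5,6}:  v_{5} + v_{6} = v_{2}  ⇒ sig = ⟨2 | 1⟩
  P={1,4}:  v_{1} + v_{4} = 2·v_{6}  ⇒ sig = ⟨2 | 2⟩
  P={1,5}:  v_{1} + v_{5} = 2·v_{2}  ⇒ sig = ⟨2 | 2⟩

Sorted signature multiset PRS(X):
{ ⟨2 | 0⟩ ×2,  ⟨2 | 1⟩ ×5,  ⟨2 | 2⟩ ×2 }


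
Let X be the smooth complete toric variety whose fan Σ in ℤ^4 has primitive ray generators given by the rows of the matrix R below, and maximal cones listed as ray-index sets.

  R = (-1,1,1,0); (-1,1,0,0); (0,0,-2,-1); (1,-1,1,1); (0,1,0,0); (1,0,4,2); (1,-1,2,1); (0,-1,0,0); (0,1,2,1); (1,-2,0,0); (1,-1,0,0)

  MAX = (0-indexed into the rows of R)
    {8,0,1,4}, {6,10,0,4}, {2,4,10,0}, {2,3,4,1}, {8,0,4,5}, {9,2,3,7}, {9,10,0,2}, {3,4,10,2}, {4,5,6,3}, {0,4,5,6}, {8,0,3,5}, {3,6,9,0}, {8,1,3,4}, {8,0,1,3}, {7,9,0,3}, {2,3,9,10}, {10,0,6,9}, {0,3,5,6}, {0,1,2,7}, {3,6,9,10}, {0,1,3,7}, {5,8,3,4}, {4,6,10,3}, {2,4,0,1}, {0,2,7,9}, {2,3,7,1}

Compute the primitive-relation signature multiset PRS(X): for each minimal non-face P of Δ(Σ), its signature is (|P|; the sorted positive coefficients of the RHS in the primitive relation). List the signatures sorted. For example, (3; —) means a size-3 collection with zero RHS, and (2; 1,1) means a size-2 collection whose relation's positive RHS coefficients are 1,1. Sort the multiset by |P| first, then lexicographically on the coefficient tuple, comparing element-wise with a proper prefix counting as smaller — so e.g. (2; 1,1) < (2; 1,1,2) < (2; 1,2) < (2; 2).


Minimal non-faces — 21 found among 11 rays, 26 max cones:

  {1,10}:  v_{1} + v_{10} = 0  so sig = (2; —)
  {4,7}:  v_{4} + v_{7} = 0  so sig = (2; —)
  {1,9}:  v_{1} + v_{9} = v_{7}  so sig = (2; 1)
  {2,6}:  v_{2} + v_{6} = v_{10}  so sig = (2; 1)
  {2,8}:  v_{2} + v_{8} = v_{4}  so sig = (2; 1)
  {4,9}:  v_{4} + v_{9} = v_{10}  so sig = (2; 1)
  {6,8}:  v_{6} + v_{8} = v_{5}  so sig = (2; 1)
  {7,10}:  v_{7} + v_{10} = v_{9}  so sig = (2; 1)
  {8,9}:  v_{8} + v_{9} = v_{6}  so sig = (2; 1)
  {1,6}:  v_{1} + v_{6} = v_{0} + v_{3}  so sig = (2; 1,1)
  {2,5}:  v_{2} + v_{5} = v_{4} + v_{6}  so sig = (2; 1,1)
  {7,8}:  v_{7} + v_{8} = v_{0} + v_{3}  so sig = (2; 1,1)
  {8,10}:  v_{8} + v_{10} = v_{4} + v_{6}  so sig = (2; 1,1)
  {1,5}:  v_{1} + v_{5} = v_{0} + v_{3} + v_{8}  so sig = (2; 1,1,1)
  {5,7}:  v_{5} + v_{7} = v_{0} + v_{3} + v_{6}  so sig = (2; 1,1,1)
  {6,7}:  v_{6} + v_{7} = v_{0} + v_{3} + v_{9}  so sig = (2; 1,1,1)
  {5,10}:  v_{5} + v_{10} = v_{4} + 2·v_{6}  so sig = (2; 1,2)
  {5,9}:  v_{5} + v_{9} = 2·v_{6}  so sig = (2; 2)
  {0,2,3}:  v_{0} + v_{2} + v_{3} = 0  so sig = (3; —)
  {0,3,4}:  v_{0} + v_{3} + v_{4} = v_{8}  so sig = (3; 1)
  {0,3,10}:  v_{0} + v_{3} + v_{10} = v_{6}  so sig = (3; 1)

Hence PRS(X_Σ) =
[(2; —), (2; —), (2; 1), (2; 1), (2; 1), (2; 1), (2; 1), (2; 1), (2; 1), (2; 1,1), (2; 1,1), (2; 1,1), (2; 1,1), (2; 1,1,1), (2; 1,1,1), (2; 1,1,1), (2; 1,2), (2; 2), (3; —), (3; 1), (3; 1)]


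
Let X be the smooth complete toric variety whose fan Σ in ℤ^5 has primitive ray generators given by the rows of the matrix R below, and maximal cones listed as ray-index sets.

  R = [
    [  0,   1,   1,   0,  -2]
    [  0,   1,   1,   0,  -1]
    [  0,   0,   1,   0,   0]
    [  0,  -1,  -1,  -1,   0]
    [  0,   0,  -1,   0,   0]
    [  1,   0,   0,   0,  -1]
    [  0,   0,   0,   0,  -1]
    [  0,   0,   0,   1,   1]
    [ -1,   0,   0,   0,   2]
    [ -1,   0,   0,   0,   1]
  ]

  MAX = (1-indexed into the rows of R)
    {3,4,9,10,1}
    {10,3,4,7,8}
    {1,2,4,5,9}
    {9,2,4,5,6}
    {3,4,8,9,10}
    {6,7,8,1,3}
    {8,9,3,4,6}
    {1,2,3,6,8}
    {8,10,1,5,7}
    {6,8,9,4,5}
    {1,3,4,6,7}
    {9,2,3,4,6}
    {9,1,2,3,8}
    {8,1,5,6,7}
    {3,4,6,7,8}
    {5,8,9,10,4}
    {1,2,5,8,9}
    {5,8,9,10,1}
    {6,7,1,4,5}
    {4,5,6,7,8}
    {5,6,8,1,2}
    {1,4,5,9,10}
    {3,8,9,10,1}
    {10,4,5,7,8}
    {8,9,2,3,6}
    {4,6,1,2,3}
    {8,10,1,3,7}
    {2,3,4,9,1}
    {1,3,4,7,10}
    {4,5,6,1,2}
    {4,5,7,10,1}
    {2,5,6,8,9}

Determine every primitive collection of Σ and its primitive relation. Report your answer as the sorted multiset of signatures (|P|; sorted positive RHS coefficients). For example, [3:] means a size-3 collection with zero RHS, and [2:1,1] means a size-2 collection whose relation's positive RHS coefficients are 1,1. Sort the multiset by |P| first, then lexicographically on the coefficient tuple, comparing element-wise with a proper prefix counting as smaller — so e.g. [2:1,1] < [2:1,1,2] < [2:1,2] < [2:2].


Primitive collections (8):

  P = {3,5}:  v_{3} + v_{5} = 0  so sig = [2:]
  P = {6,10}:  v_{6} + v_{10} = 0  so sig = [2:]
  P = {2,7}:  v_{2} + v_{7} = v_{1}  so sig = [2:1]
  P = {7,9}:  v_{7} + v_{9} = v_{10}  so sig = [2:1]
  P = {2,10}:  v_{2} + v_{10} = v_{1} + v_{9}  so sig = [2:1,1]
  P = {2,4,8}:  v_{2} + v_{4} + v_{8} = 0  so sig = [3:]
  P = {1,4,8}:  v_{1} + v_{4} + v_{8} = v_{7}  so sig = [3:1]
  P = {1,6,9}:  v_{1} + v_{6} + v_{9} = v_{2}  so sig = [3:1]

Hence PRS(X_Σ) =
    |P|=2: 5 collections, coeffs (), (), (1), (1), (1,1)
    |P|=3: 3 collections, coeffs (), (1), (1)


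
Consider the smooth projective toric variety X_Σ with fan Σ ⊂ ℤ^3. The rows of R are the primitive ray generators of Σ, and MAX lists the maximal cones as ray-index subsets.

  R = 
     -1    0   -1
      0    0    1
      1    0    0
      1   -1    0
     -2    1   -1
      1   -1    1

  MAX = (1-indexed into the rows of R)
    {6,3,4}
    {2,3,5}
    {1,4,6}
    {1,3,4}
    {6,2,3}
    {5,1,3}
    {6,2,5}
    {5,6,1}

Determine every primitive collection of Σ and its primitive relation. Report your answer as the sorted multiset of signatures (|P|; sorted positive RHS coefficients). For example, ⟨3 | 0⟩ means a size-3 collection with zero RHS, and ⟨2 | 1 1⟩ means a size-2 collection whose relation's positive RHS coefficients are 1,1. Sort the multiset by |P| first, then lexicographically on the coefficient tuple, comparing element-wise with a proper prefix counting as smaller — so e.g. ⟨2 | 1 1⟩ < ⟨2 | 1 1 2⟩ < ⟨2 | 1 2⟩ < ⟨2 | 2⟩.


The 5 primitive collections of Σ (r=6, n=3):

  P={2,4}:  v_{2} + v_{4} = v_{6}  ⟹  sig = ⟨2 | 1⟩
  P={4,5}:  v_{4} + v_{5} = v_{1}  ⟹  sig = ⟨2 | 1⟩
  P={1,2}:  v_{1} + v_{2} = v_{5} + v_{6}  ⟹  sig = ⟨2 | 1 1⟩
  P={3,5,6}:  v_{3} + v_{5} + v_{6} = 0  ⟹  sig = ⟨3 | 0⟩
  P={1,3,6}:  v_{1} + v_{3} + v_{6} = v_{4}  ⟹  sig = ⟨3 | 1⟩

Hence PRS(X_Σ) =
    |P|=2: 3 collections, coeffs (1), (1), (1,1)
    |P|=3: 2 collections, coeffs (), (1)


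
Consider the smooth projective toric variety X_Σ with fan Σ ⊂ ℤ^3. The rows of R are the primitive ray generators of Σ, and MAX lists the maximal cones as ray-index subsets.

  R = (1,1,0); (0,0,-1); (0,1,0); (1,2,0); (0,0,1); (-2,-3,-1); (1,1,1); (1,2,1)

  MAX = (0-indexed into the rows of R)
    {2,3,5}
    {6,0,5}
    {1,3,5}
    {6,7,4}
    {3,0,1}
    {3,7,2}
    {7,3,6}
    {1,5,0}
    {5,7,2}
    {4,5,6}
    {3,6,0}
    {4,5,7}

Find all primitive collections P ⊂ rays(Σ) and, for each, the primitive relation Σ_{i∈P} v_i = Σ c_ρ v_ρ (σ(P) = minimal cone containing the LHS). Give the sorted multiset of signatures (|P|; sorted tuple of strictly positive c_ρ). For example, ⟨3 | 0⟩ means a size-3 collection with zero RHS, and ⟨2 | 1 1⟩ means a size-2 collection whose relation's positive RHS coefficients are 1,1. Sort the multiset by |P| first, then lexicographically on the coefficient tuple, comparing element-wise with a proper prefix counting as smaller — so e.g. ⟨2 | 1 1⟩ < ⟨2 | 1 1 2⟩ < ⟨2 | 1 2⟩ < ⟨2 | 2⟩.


|primitive collections| = 14. Relations:

  {1,4}:  v_{1} + v_{4} = 0  →  sig = ⟨2 | 0⟩
  {0,2}:  v_{0} + v_{2} = v_{3}  →  sig = ⟨2 | 1⟩
  {0,4}:  v_{0} + v_{4} = v_{6}  →  sig = ⟨2 | 1⟩
  {1,6}:  v_{1} + v_{6} = v_{0}  →  sig = ⟨2 | 1⟩
  {1,7}:  v_{1} + v_{7} = v_{3}  →  sig = ⟨2 | 1⟩
  {2,6}:  v_{2} + v_{6} = v_{7}  →  sig = ⟨2 | 1⟩
  {3,4}:  v_{3} + v_{4} = v_{7}  →  sig = ⟨2 | 1⟩
  {0,7}:  v_{0} + v_{7} = v_{3} + v_{6}  →  sig = ⟨2 | 1 1⟩
  {1,2}:  v_{1} + v_{2} = 2·v_{3} + v_{5}  →  sig = ⟨2 | 1 2⟩
  {2,4}:  v_{2} + v_{4} = v_{5} + 2·v_{7}  →  sig = ⟨2 | 1 2⟩
  {3,5,6}:  v_{3} + v_{5} + v_{6} = 0  →  sig = ⟨3 | 0⟩
  {0,3,5}:  v_{0} + v_{3} + v_{5} = v_{1}  →  sig = ⟨3 | 1⟩
  {3,5,7}:  v_{3} + v_{5} + v_{7} = v_{2}  →  sig = ⟨3 | 1⟩
  {5,6,7}:  v_{5} + v_{6} + v_{7} = v_{4}  →  sig = ⟨3 | 1⟩

Hence PRS(X_Σ) =
    ⟨2 | 0⟩
    ⟨2 | 1⟩
    ⟨2 | 1⟩
    ⟨2 | 1⟩
    ⟨2 | 1⟩
    ⟨2 | 1⟩
    ⟨2 | 1⟩
    ⟨2 | 1 1⟩
    ⟨2 | 1 2⟩
    ⟨2 | 1 2⟩
    ⟨3 | 0⟩
    ⟨3 | 1⟩
    ⟨3 | 1⟩
    ⟨3 | 1⟩


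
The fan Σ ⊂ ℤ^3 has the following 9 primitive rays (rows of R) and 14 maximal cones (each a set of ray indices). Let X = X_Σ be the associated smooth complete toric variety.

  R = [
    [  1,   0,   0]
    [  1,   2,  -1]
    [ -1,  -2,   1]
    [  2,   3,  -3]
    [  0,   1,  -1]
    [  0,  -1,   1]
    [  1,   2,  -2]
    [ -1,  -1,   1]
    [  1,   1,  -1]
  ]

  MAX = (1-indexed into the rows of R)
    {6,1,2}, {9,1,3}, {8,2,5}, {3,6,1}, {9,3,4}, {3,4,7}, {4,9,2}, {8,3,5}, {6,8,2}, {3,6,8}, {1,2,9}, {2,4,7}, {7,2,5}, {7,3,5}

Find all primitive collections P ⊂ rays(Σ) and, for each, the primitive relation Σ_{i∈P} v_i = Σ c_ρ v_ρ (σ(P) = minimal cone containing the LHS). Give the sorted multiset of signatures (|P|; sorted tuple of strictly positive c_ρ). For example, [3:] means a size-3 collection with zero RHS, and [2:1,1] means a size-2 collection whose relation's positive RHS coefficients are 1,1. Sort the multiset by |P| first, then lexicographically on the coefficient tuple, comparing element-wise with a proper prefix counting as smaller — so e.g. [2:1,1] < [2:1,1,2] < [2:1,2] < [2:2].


15 collections generate NE(X_Σ); each relation:

  {2,3}:  v_{2} + v_{3} = 0  →  sig = [2:]
  {5,6}:  v_{5} + v_{6} = 0  →  sig = [2:]
  {8,9}:  v_{8} + v_{9} = 0  →  sig = [2:]
  {1,5}:  v_{1} + v_{5} = v_{9}  →  sig = [2:1]
  {1,8}:  v_{1} + v_{8} = v_{6}  →  sig = [2:1]
  {4,8}:  v_{4} + v_{8} = v_{7}  →  sig = [2:1]
  {5,9}:  v_{5} + v_{9} = v_{7}  →  sig = [2:1]
  {6,7}:  v_{6} + v_{7} = v_{9}  →  sig = [2:1]
  {6,9}:  v_{6} + v_{9} = v_{1}  →  sig = [2:1]
  {7,8}:  v_{7} + v_{8} = v_{5}  →  sig = [2:1]
  {7,9}:  v_{7} + v_{9} = v_{4}  →  sig = [2:1]
  {1,7}:  v_{1} + v_{7} = 2·v_{9}  →  sig = [2:2]
  {4,5}:  v_{4} + v_{5} = 2·v_{7}  →  sig = [2:2]
  {4,6}:  v_{4} + v_{6} = 2·v_{9}  →  sig = [2:2]
  {1,4}:  v_{1} + v_{4} = 3·v_{9}  →  sig = [2:3]

Sorted signature multiset PRS(X):
[[2:], [2:], [2:], [2:1], [2:1], [2:1], [2:1], [2:1], [2:1], [2:1], [2:1], [2:2], [2:2], [2:2], [2:3]]


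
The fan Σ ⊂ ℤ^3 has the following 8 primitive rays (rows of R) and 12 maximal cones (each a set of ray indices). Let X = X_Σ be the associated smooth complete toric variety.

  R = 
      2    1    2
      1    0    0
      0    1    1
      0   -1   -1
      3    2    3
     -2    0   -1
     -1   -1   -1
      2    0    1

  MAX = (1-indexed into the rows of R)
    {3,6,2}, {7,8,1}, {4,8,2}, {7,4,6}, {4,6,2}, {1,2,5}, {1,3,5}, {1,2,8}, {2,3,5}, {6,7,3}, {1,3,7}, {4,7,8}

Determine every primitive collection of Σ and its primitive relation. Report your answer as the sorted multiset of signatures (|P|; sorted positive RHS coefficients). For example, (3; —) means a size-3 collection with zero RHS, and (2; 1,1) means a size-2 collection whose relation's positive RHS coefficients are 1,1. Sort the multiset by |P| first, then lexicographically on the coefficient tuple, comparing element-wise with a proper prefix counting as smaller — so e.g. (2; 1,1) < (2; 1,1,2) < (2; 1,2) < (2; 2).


Minimal non-faces — 11 found among 8 rays, 12 max cones:

  P={3,4}:  v_{3} + v_{4} = 0  ⇒ sig = (2; —)
  P={6,8}:  v_{6} + v_{8} = 0  ⇒ sig = (2; —)
  P={1,4}:  v_{1} + v_{4} = v_{8}  ⇒ sig = (2; 1)
  P={1,6}:  v_{1} + v_{6} = v_{3}  ⇒ sig = (2; 1)
  P={2,7}:  v_{2} + v_{7} = v_{4}  ⇒ sig = (2; 1)
  P={3,8}:  v_{3} + v_{8} = v_{1}  ⇒ sig = (2; 1)
  P={5,7}:  v_{5} + v_{7} = v_{1}  ⇒ sig = (2; 1)
  P={4,5}:  v_{4} + v_{5} = v_{1} + v_{2}  ⇒ sig = (2; 1,1)
  P={5,6}:  v_{5} + v_{6} = v_{2} + 2·v_{3}  ⇒ sig = (2; 1,2)
  P={5,8}:  v_{5} + v_{8} = 2·v_{1} + v_{2}  ⇒ sig = (2; 1,2)
  P={1,2,3}:  v_{1} + v_{2} + v_{3} = v_{5}  ⇒ sig = (3; 1)

Sorted signature multiset PRS(X):
    (2; —)
    (2; —)
    (2; 1)
    (2; 1)
    (2; 1)
    (2; 1)
    (2; 1)
    (2; 1,1)
    (2; 1,2)
    (2; 1,2)
    (3; 1)


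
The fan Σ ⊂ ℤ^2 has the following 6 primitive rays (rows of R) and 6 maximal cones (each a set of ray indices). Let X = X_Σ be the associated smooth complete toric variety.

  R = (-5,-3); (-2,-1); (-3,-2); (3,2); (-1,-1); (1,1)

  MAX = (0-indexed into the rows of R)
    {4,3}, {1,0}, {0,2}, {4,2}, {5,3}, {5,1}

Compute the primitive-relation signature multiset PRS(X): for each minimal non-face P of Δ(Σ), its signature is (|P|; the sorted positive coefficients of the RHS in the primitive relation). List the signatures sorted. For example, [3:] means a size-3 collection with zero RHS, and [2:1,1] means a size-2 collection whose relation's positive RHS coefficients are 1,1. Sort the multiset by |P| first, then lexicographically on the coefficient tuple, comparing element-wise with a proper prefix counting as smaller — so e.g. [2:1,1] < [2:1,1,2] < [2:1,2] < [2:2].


9 collections generate NE(X_Σ); each relation:

  P = {2,3}:  v_{2} + v_{3} = 0 — sig = [2:]
  P = {4,5}:  v_{4} + v_{5} = 0 — sig = [2:]
  P = {0,3}:  v_{0} + v_{3} = v_{1} — sig = [2:1]
  P = {1,2}:  v_{1} + v_{2} = v_{0} — sig = [2:1]
  P = {1,3}:  v_{1} + v_{3} = v_{5} — sig = [2:1]
  P = {1,4}:  v_{1} + v_{4} = v_{2} — sig = [2:1]
  P = {2,5}:  v_{2} + v_{5} = v_{1} — sig = [2:1]
  P = {0,4}:  v_{0} + v_{4} = 2·v_{2} — sig = [2:2]
  P = {0,5}:  v_{0} + v_{5} = 2·v_{1} — sig = [2:2]

Sorted signature multiset PRS(X):
    [2:]
    [2:]
    [2:1]
    [2:1]
    [2:1]
    [2:1]
    [2:1]
    [2:2]
    [2:2]


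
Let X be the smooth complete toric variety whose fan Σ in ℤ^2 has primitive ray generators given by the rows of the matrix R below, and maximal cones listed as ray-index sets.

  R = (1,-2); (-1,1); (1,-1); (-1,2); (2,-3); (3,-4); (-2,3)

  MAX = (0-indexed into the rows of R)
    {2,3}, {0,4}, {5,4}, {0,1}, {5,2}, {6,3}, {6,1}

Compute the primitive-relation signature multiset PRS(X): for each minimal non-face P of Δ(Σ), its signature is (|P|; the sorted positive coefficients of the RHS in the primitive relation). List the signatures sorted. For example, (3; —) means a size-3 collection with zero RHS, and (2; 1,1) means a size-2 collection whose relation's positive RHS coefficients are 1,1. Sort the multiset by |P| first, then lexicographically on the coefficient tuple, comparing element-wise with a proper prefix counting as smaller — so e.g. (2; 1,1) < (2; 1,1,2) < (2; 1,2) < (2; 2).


Minimal non-faces — 14 found among 7 rays, 7 max cones:

  P = {0,3}:  v_{0} + v_{3} = 0  ⇒ sig = (2; —)
  P = {1,2}:  v_{1} + v_{2} = 0  ⇒ sig = (2; —)
  P = {4,6}:  v_{4} + v_{6} = 0  ⇒ sig = (2; —)
  P = {0,2}:  v_{0} + v_{2} = v_{4}  ⇒ sig = (2; 1)
  P = {0,6}:  v_{0} + v_{6} = v_{1}  ⇒ sig = (2; 1)
  P = {1,3}:  v_{1} + v_{3} = v_{6}  ⇒ sig = (2; 1)
  P = {1,4}:  v_{1} + v_{4} = v_{0}  ⇒ sig = (2; 1)
  P = {1,5}:  v_{1} + v_{5} = v_{4}  ⇒ sig = (2; 1)
  P = {2,4}:  v_{2} + v_{4} = v_{5}  ⇒ sig = (2; 1)
  P = {2,6}:  v_{2} + v_{6} = v_{3}  ⇒ sig = (2; 1)
  P = {3,4}:  v_{3} + v_{4} = v_{2}  ⇒ sig = (2; 1)
  P = {5,6}:  v_{5} + v_{6} = v_{2}  ⇒ sig = (2; 1)
  P = {0,5}:  v_{0} + v_{5} = 2·v_{4}  ⇒ sig = (2; 2)
  P = {3,5}:  v_{3} + v_{5} = 2·v_{2}  ⇒ sig = (2; 2)

so the primitive-relation signature multiset is
{ (2; —) ×3,  (2; 1) ×9,  (2; 2) ×2 }


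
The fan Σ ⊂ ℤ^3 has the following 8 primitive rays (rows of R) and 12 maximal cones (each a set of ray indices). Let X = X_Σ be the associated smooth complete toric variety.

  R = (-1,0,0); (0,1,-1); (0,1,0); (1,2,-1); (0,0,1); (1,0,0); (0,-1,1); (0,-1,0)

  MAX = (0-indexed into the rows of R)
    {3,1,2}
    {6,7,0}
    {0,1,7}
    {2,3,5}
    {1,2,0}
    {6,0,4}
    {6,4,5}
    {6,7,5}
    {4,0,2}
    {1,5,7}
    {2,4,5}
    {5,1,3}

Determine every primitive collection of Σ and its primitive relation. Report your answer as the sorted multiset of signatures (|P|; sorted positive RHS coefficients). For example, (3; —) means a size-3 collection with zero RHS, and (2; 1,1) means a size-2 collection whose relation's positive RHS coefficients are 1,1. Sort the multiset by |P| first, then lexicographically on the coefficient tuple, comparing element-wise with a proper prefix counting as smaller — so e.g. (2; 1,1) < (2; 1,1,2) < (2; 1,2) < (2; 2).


|primitive collections| = 11. Relations:

  P = {0,5}:  v_{0} + v_{5} = 0  so sig = (2; —)
  P = {1,6}:  v_{1} + v_{6} = 0  so sig = (2; —)
  P = {2,7}:  v_{2} + v_{7} = 0  so sig = (2; —)
  P = {1,4}:  v_{1} + v_{4} = v_{2}  so sig = (2; 1)
  P = {2,6}:  v_{2} + v_{6} = v_{4}  so sig = (2; 1)
  P = {4,7}:  v_{4} + v_{7} = v_{6}  so sig = (2; 1)
  P = {0,3}:  v_{0} + v_{3} = v_{1} + v_{2}  so sig = (2; 1,1)
  P = {3,6}:  v_{3} + v_{6} = v_{2} + v_{5}  so sig = (2; 1,1)
  P = {3,7}:  v_{3} + v_{7} = v_{1} + v_{5}  so sig = (2; 1,1)
  P = {3,4}:  v_{3} + v_{4} = 2·v_{2} + v_{5}  so sig = (2; 1,2)
  P = {1,2,5}:  v_{1} + v_{2} + v_{5} = v_{3}  so sig = (3; 1)

Sorted signature multiset PRS(X):
    |P|=2: 10 collections, coeffs (), (), (), (1), (1), (1), (1,1), (1,1), (1,1), (1,2)
    |P|=3: 1 collection, coeffs (1)


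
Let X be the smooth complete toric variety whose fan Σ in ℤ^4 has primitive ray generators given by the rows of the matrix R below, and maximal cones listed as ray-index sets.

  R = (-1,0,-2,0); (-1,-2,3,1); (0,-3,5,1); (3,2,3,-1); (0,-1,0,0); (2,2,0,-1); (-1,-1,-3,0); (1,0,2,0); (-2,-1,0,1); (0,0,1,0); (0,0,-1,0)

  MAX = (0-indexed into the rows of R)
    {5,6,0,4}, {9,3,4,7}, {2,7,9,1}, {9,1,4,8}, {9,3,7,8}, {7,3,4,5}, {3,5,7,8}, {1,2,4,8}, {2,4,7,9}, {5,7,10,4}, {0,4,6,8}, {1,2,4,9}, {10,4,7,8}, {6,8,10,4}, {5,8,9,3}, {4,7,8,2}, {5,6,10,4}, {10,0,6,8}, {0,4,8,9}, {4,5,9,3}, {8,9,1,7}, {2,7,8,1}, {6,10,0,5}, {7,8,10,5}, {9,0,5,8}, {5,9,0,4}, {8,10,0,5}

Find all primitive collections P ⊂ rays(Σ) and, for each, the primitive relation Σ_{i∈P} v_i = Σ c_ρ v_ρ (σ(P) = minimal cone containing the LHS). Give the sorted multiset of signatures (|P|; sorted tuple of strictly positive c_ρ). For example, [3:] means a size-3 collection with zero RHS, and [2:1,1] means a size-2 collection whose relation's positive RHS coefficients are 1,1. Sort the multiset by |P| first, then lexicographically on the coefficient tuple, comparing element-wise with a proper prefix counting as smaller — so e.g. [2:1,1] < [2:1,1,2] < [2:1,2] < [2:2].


|primitive collections| = 25. Relations:

  {0,7}:  v_{0} + v_{7} = 0 ; sig = [2:]
  {9,10}:  v_{9} + v_{10} = 0 ; sig = [2:]
  {0,2}:  v_{0} + v_{2} = v_{1} + v_{4} ; sig = [2:1,1]
  {0,3}:  v_{0} + v_{3} = v_{5} + v_{9} ; sig = [2:1,1]
  {1,5}:  v_{1} + v_{5} = v_{7} + v_{9} ; sig = [2:1,1]
  {3,6}:  v_{3} + v_{6} = v_{4} + v_{5} ; sig = [2:1,1]
  {3,10}:  v_{3} + v_{10} = v_{5} + v_{7} ; sig = [2:1,1]
  {6,7}:  v_{6} + v_{7} = v_{4} + v_{10} ; sig = [2:1,1]
  {6,9}:  v_{6} + v_{9} = v_{0} + v_{4} ; sig = [2:1,1]
  {0,1}:  v_{0} + v_{1} = v_{4} + v_{8} + v_{9} ; sig = [2:1,1,1]
  {1,10}:  v_{1} + v_{10} = v_{4} + v_{7} + v_{8} ; sig = [2:1,1,1]
  {2,5}:  v_{2} + v_{5} = v_{4} + 2·v_{7} + v_{9} ; sig = [2:1,1,2]
  {2,6}:  v_{2} + v_{6} = 3·v_{4} + v_{7} + v_{8} ; sig = [2:1,1,3]
  {1,6}:  v_{1} + v_{6} = 2·v_{4} + v_{8} ; sig = [2:1,2]
  {2,10}:  v_{2} + v_{10} = 2·v_{4} + 2·v_{7} + v_{8} ; sig = [2:1,2,2]
  {2,3}:  v_{2} + v_{3} = v_{4} + 3·v_{7} + 2·v_{9} ; sig = [2:1,2,3]
  {1,3}:  v_{1} + v_{3} = 2·v_{7} + 2·v_{9} ; sig = [2:2,2]
  {4,5,8}:  v_{4} + v_{5} + v_{8} = 0 ; sig = [3:]
  {0,4,10}:  v_{0} + v_{4} + v_{10} = v_{6} ; sig = [3:1]
  {1,4,7}:  v_{1} + v_{4} + v_{7} = v_{2} ; sig = [3:1]
  {5,7,9}:  v_{5} + v_{7} + v_{9} = v_{3} ; sig = [3:1]
  {3,4,8}:  v_{3} + v_{4} + v_{8} = v_{7} + v_{9} ; sig = [3:1,1]
  {5,6,8}:  v_{5} + v_{6} + v_{8} = v_{0} + v_{10} ; sig = [3:1,1]
  {2,8,9}:  v_{2} + v_{8} + v_{9} = 2·v_{1} ; sig = [3:2]
  {4,7,8,9}:  v_{4} + v_{7} + v_{8} + v_{9} = v_{1} ; sig = [4:1]

Hence PRS(X_Σ) =
    |P|=2: 17 collections, coeffs (), (), (1,1), (1,1), (1,1), (1,1), (1,1), (1,1), (1,1), (1,1,1), (1,1,1), (1,1,2), (1,1,3), (1,2), (1,2,2), (1,2,3), (2,2)
    |P|=3: 7 collections, coeffs (), (1), (1), (1), (1,1), (1,1), (2)
    |P|=4: 1 collection, coeffs (1)


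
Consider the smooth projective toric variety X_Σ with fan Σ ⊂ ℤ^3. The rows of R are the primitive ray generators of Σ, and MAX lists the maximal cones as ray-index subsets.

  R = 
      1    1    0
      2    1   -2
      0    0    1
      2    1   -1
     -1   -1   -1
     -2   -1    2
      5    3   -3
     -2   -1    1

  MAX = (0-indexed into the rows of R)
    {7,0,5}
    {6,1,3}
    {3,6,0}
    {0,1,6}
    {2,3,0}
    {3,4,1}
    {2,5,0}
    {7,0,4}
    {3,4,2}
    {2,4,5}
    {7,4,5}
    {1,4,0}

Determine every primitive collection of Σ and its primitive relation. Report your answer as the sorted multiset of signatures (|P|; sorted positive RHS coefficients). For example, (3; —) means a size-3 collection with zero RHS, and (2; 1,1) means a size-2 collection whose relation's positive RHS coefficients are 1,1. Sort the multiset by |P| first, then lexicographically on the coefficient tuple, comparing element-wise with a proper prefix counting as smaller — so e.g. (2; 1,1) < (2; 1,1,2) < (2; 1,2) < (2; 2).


|primitive collections| = 14. Relations:

  P={1,5}:  v_{1} + v_{5} = 0  so sig = (2; —)
  P={3,7}:  v_{3} + v_{7} = 0  so sig = (2; —)
  P={1,2}:  v_{1} + v_{2} = v_{3}  so sig = (2; 1)
  P={2,7}:  v_{2} + v_{7} = v_{5}  so sig = (2; 1)
  P={3,5}:  v_{3} + v_{5} = v_{2}  so sig = (2; 1)
  P={1,7}:  v_{1} + v_{7} = v_{0} + v_{4}  so sig = (2; 1,1)
  P={5,6}:  v_{5} + v_{6} = v_{0} + v_{3}  so sig = (2; 1,1)
  P={6,7}:  v_{6} + v_{7} = v_{0} + v_{1}  so sig = (2; 1,1)
  P={2,6}:  v_{2} + v_{6} = v_{0} + 2·v_{3}  so sig = (2; 1,2)
  P={4,6}:  v_{4} + v_{6} = 2·v_{1}  so sig = (2; 2)
  P={0,2,4}:  v_{0} + v_{2} + v_{4} = 0  so sig = (3; —)
  P={0,1,3}:  v_{0} + v_{1} + v_{3} = v_{6}  so sig = (3; 1)
  P={0,3,4}:  v_{0} + v_{3} + v_{4} = v_{1}  so sig = (3; 1)
  P={0,4,5}:  v_{0} + v_{4} + v_{5} = v_{7}  so sig = (3; 1)

so the primitive-relation signature multiset is
    |P|=2: 10 collections, coeffs (), (), (1), (1), (1), (1,1), (1,1), (1,1), (1,2), (2)
    |P|=3: 4 collections, coeffs (), (1), (1), (1)


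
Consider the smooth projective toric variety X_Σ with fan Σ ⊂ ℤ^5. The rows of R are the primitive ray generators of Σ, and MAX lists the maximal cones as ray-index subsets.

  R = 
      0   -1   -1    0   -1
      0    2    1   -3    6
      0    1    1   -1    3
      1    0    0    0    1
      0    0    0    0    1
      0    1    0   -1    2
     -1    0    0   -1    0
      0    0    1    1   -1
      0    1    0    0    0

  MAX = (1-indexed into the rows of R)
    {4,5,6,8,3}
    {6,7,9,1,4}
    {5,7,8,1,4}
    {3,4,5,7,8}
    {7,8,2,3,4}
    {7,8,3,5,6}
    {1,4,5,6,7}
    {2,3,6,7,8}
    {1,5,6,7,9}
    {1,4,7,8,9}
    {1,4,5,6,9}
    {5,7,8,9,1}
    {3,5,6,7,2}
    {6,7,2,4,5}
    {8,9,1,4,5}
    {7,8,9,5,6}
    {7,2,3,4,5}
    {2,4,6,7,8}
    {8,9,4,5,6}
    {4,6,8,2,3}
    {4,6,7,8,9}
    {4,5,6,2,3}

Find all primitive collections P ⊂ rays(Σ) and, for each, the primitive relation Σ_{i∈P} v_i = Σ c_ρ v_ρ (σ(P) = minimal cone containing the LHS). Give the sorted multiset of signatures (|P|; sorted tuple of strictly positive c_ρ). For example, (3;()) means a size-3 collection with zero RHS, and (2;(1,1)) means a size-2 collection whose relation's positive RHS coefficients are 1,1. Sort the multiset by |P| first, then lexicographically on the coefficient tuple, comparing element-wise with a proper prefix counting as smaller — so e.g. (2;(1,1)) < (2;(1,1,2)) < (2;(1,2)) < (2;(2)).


Σ has 9 primitive collections:

  P = {1,3}:  v_{1} + v_{3} = v_{4} + v_{5} + v_{7}  ⟹  sig = (2;(1,1,1))
  P = {2,9}:  v_{2} + v_{9} = v_{4} + 3·v_{6} + v_{7} + v_{8}  ⟹  sig = (2;(1,1,1,3))
  P = {1,2}:  v_{1} + v_{2} = 2·v_{4} + v_{5} + v_{6} + 2·v_{7}  ⟹  sig = (2;(1,1,2,2))
  P = {3,9}:  v_{3} + v_{9} = 2·v_{6} + v_{8}  ⟹  sig = (2;(1,2))
  P = {1,6,8}:  v_{1} + v_{6} + v_{8} = 0  ⟹  sig = (3;())
  P = {2,5,8}:  v_{2} + v_{5} + v_{8} = 2·v_{3}  ⟹  sig = (3;(2))
  P = {3,4,6,7}:  v_{3} + v_{4} + v_{6} + v_{7} = v_{2}  ⟹  sig = (4;(1))
  P = {4,5,7,9}:  v_{4} + v_{5} + v_{7} + v_{9} = v_{6}  ⟹  sig = (4;(1))
  P = {4,5,6,7,8}:  v_{4} + v_{5} + v_{6} + v_{7} + v_{8} = v_{3}  ⟹  sig = (5;(1))

Sorted signature multiset PRS(X):
    |P|=2: 4 collections, coeffs (1,1,1), (1,1,1,3), (1,1,2,2), (1,2)
    |P|=3: 2 collections, coeffs (), (2)
    |P|=4: 2 collections, coeffs (1), (1)
    |P|=5: 1 collection, coeffs (1)


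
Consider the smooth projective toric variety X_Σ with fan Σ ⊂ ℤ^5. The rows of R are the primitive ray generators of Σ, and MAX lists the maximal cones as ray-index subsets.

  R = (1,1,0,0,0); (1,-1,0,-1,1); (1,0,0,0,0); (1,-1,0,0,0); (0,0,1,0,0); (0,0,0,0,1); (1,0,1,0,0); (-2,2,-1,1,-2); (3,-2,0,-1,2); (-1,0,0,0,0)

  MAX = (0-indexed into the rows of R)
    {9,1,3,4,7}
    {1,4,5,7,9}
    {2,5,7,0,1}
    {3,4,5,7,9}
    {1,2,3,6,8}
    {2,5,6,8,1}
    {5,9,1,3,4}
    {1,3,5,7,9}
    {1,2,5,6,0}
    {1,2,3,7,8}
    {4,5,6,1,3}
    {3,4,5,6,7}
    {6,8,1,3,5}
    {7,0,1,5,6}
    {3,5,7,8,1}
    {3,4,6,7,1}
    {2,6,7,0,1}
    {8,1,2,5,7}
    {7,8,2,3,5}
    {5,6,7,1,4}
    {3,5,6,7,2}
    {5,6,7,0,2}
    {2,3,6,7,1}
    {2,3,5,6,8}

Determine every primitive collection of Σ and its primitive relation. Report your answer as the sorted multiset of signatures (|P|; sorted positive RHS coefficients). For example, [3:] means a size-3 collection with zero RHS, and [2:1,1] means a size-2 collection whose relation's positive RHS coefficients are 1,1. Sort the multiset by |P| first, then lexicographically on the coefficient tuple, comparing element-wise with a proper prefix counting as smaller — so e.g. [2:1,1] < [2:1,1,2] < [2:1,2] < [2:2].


Δ(Σ) — 10 vertices, 14 min non-faces:

  • {2,9}:  v_{2} + v_{9} = 0 ; sig = [2:]
  • {2,4}:  v_{2} + v_{4} = v_{6} ; sig = [2:1]
  • {6,9}:  v_{6} + v_{9} = v_{4} ; sig = [2:1]
  • {8,9}:  v_{8} + v_{9} = v_{1} + v_{3} + v_{5} ; sig = [2:1,1,1]
  • {0,9}:  v_{0} + v_{9} = v_{1} + v_{5} + v_{6} + v_{7} ; sig = [2:1,1,1,1]
  • {4,8}:  v_{4} + v_{8} = v_{1} + v_{3} + v_{5} + v_{6} ; sig = [2:1,1,1,1]
  • {0,4}:  v_{0} + v_{4} = v_{1} + v_{5} + 2·v_{6} + v_{7} ; sig = [2:1,1,1,2]
  • {0,8}:  v_{0} + v_{8} = v_{1} + 3·v_{2} + v_{5} ; sig = [2:1,1,3]
  • {0,3}:  v_{0} + v_{3} = 2·v_{2} ; sig = [2:2]
  • {6,7,8}:  v_{6} + v_{7} + v_{8} = 2·v_{2} ; sig = [3:2]
  • {1,2,3,5}:  v_{1} + v_{2} + v_{3} + v_{5} = v_{8} ; sig = [4:1]
  • {1,3,4,5,7}:  v_{1} + v_{3} + v_{4} + v_{5} + v_{7} = 0 ; sig = [5:]
  • {1,2,5,6,7}:  v_{1} + v_{2} + v_{5} + v_{6} + v_{7} = v_{0} ; sig = [5:1]
  • {1,3,5,6,7}:  v_{1} + v_{3} + v_{5} + v_{6} + v_{7} = v_{2} ; sig = [5:1]

Sorted signature multiset PRS(X):
    |P|=2: 9 collections, coeffs (), (1), (1), (1,1,1), (1,1,1,1), (1,1,1,1), (1,1,1,2), (1,1,3), (2)
    |P|=3: 1 collection, coeffs (2)
    |P|=4: 1 collection, coeffs (1)
    |P|=5: 3 collections, coeffs (), (1), (1)
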